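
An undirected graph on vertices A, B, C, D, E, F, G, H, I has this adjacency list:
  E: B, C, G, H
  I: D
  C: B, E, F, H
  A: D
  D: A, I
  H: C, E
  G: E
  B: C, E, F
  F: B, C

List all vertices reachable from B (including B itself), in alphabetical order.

B, C, E, F, G, H

Start at B.
Its neighbours: C, E, F.
Then their neighbours: G, H.
Nothing further is reachable.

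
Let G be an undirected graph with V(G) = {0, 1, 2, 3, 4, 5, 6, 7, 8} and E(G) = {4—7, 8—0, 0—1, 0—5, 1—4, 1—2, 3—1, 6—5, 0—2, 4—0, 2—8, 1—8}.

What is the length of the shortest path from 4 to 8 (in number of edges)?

2

Distance 0: 4.
Distance 1: 0, 1, 7.
Distance 2: 2, 3, 5, 8 — contains 8.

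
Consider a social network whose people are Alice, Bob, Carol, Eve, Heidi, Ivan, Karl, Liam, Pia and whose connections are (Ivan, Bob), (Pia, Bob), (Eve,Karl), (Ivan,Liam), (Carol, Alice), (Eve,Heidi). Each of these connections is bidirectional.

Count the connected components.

3

From Alice: component {Alice, Carol}.
From Bob: component {Bob, Ivan, Liam, Pia}.
From Eve: component {Eve, Heidi, Karl}.
That's 3 components.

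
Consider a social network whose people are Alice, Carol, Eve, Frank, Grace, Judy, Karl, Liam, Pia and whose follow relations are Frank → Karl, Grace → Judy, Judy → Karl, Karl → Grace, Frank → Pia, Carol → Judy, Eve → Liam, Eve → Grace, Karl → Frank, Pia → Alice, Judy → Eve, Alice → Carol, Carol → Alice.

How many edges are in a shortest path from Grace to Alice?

5

Distance 0: Grace.
Distance 1: Judy.
Distance 2: Eve, Karl.
Distance 3: Frank, Liam.
Distance 4: Pia.
Distance 5: Alice — contains Alice.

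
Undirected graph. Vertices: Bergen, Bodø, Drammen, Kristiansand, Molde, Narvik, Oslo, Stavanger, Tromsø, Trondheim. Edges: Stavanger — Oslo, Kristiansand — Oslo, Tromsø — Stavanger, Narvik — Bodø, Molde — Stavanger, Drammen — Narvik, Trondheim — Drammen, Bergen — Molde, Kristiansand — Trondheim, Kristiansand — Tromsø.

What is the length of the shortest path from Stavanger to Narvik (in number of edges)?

5

Distance 0: Stavanger.
Distance 1: Molde, Oslo, Tromsø.
Distance 2: Bergen, Kristiansand.
Distance 3: Trondheim.
Distance 4: Drammen.
Distance 5: Narvik — contains Narvik.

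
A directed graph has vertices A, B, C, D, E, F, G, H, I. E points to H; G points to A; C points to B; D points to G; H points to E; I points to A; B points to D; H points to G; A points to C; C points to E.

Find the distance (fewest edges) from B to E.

Distance 0: B.
Distance 1: D.
Distance 2: G.
Distance 3: A.
Distance 4: C.
Distance 5: E — contains E.

5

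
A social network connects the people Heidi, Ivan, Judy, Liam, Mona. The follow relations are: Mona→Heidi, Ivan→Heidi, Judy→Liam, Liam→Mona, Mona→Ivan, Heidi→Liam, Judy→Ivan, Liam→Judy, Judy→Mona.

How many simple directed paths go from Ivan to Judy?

Ivan→Heidi→Liam→Judy

1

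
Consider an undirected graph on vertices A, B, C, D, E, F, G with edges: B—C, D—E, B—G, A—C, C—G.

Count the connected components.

3

From A: component {A, B, C, G}.
From D: component {D, E}.
From F: component {F}.
That's 3 components.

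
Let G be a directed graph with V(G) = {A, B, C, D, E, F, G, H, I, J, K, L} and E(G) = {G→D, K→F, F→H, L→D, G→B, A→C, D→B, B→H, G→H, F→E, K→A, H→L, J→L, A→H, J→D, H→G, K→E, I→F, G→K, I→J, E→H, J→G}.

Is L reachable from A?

Explore from A.
Distance 1: reach C, H.
Distance 2: reach G, L.
Found L.

Yes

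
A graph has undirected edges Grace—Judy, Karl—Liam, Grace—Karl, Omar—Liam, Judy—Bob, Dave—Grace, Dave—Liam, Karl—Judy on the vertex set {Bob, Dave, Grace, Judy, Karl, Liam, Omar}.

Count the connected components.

1

From Bob: component {Bob, Dave, Grace, Judy, Karl, Liam, Omar}.
That's 1 component.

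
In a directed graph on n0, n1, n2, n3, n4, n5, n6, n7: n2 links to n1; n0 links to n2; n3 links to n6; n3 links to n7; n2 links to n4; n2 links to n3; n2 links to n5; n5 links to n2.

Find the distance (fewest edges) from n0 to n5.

Distance 0: n0.
Distance 1: n2.
Distance 2: n1, n3, n4, n5 — contains n5.

2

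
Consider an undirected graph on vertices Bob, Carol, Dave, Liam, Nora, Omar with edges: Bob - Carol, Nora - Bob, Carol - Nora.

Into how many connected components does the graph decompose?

4

From Bob: component {Bob, Carol, Nora}.
From Dave: component {Dave}.
From Liam: component {Liam}.
From Omar: component {Omar}.
That's 4 components.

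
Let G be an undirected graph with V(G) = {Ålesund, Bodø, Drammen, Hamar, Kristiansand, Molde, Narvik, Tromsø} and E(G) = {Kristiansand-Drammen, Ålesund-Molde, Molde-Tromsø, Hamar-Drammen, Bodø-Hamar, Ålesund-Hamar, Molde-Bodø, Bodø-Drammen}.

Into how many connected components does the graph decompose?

2

From Ålesund: component {Ålesund, Bodø, Drammen, Hamar, Kristiansand, Molde, Tromsø}.
From Narvik: component {Narvik}.
That's 2 components.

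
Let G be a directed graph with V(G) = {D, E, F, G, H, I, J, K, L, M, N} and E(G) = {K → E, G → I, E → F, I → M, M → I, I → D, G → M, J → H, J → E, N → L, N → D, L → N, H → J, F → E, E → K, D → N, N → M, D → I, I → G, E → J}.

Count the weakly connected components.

From D: component {D, G, I, L, M, N}.
From E: component {E, F, H, J, K}.
That's 2 components.

2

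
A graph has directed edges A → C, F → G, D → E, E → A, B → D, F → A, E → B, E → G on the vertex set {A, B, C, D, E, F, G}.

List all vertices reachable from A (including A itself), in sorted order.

A, C

Start at A.
Its neighbours: C.
Nothing further is reachable.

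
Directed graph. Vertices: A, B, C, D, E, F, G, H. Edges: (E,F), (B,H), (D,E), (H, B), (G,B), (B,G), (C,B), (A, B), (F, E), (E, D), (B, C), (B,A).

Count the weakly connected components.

2

From A: component {A, B, C, G, H}.
From D: component {D, E, F}.
That's 2 components.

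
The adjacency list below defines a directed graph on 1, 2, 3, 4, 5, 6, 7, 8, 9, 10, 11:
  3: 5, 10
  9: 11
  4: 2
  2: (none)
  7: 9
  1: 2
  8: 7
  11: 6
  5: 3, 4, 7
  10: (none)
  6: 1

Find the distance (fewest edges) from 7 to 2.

Distance 0: 7.
Distance 1: 9.
Distance 2: 11.
Distance 3: 6.
Distance 4: 1.
Distance 5: 2 — contains 2.

5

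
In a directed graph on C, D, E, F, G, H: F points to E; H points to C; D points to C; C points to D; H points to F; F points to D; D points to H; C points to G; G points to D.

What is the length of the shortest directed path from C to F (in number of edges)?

3

Distance 0: C.
Distance 1: D, G.
Distance 2: H.
Distance 3: F — contains F.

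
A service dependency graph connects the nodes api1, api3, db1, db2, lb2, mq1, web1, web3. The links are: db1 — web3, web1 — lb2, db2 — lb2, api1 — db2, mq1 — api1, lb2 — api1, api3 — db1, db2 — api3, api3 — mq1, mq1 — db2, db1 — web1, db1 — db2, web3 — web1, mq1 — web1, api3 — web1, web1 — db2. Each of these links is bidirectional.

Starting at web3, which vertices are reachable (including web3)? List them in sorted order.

Start at web3.
Its neighbours: db1, web1.
Then their neighbours: api3, db2, lb2, mq1.
Then next layer: api1.
Every vertex is now reached.

api1, api3, db1, db2, lb2, mq1, web1, web3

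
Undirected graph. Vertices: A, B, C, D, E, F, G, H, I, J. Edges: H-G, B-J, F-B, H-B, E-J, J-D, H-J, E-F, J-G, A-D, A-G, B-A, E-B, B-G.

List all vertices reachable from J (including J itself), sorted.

Start at J.
Its neighbours: B, D, E, G, H.
Then their neighbours: A, F.
Nothing further is reachable.

A, B, D, E, F, G, H, J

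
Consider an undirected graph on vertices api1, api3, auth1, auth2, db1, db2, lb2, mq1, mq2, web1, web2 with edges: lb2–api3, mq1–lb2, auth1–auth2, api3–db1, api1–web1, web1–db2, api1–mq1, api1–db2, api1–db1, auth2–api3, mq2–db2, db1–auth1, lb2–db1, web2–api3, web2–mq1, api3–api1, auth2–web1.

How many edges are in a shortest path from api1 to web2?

Distance 0: api1.
Distance 1: api3, db1, db2, mq1, web1.
Distance 2: auth1, auth2, lb2, mq2, web2 — contains web2.

2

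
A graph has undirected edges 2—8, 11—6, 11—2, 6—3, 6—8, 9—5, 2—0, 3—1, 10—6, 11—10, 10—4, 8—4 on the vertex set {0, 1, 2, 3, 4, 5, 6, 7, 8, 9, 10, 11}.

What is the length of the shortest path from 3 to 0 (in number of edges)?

Distance 0: 3.
Distance 1: 1, 6.
Distance 2: 8, 10, 11.
Distance 3: 2, 4.
Distance 4: 0 — contains 0.

4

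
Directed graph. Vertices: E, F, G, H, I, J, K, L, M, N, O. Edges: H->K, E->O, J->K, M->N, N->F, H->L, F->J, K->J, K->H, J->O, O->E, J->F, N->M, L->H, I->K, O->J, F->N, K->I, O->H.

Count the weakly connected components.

2

From E: component {E, F, H, I, J, K, L, M, N, O}.
From G: component {G}.
That's 2 components.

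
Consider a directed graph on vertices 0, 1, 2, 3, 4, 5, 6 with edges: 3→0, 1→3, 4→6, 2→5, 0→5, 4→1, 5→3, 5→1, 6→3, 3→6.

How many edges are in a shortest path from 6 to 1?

4

Distance 0: 6.
Distance 1: 3.
Distance 2: 0.
Distance 3: 5.
Distance 4: 1 — contains 1.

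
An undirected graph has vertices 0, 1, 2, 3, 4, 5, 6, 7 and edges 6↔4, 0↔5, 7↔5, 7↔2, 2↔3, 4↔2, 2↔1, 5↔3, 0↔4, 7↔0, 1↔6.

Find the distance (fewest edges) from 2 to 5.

Distance 0: 2.
Distance 1: 1, 3, 4, 7.
Distance 2: 0, 5, 6 — contains 5.

2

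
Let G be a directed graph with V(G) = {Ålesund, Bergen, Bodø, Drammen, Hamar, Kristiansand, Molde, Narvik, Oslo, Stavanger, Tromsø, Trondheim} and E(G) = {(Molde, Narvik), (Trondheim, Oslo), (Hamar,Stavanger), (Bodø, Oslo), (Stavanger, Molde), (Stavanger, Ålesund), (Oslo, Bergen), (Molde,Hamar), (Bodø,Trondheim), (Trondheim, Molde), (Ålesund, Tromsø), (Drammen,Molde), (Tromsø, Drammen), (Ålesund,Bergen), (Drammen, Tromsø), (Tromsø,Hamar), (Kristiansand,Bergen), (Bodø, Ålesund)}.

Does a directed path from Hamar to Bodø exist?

No

Explore from Hamar.
Distance 1: reach Stavanger.
Distance 2: reach Ålesund, Molde.
Distance 3: reach Bergen, Narvik, Tromsø.
Distance 4: reach Drammen.
The search from Hamar is exhausted; no directed path reaches Bodø.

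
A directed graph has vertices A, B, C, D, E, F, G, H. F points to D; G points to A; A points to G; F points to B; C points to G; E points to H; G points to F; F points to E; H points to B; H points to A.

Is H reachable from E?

Explore from E.
Distance 1: reach H.
Found H.

Yes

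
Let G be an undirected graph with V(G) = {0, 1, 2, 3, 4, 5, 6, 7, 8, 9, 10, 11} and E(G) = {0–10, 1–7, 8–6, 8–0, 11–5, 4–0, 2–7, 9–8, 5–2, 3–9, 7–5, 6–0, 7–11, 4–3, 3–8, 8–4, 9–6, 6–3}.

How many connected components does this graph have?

2

From 0: component {0, 3, 4, 6, 8, 9, 10}.
From 1: component {1, 2, 5, 7, 11}.
That's 2 components.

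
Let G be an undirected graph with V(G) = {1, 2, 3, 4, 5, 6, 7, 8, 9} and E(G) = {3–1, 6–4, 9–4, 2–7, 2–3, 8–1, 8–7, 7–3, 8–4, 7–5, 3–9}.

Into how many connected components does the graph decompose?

From 1: component {1, 2, 3, 4, 5, 6, 7, 8, 9}.
That's 1 component.

1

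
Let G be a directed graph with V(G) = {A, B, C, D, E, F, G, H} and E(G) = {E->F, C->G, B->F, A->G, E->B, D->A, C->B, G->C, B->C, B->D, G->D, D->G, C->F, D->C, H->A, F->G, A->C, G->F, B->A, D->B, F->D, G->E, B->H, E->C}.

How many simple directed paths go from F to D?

5

F→D
F→G→C→B→D
F→G→D
F→G→E→B→D
F→G→E→C→B→D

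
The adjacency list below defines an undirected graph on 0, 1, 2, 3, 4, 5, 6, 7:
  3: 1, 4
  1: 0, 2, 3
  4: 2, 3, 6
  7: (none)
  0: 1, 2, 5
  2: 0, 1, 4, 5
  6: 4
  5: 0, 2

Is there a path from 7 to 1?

No

7 has no edges, so nothing is reachable from it.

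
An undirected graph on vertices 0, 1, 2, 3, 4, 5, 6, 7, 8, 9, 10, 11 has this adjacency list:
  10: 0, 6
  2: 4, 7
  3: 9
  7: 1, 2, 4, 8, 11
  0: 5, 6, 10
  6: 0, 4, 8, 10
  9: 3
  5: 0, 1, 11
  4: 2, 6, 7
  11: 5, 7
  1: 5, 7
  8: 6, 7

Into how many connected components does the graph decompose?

2

From 0: component {0, 1, 2, 4, 5, 6, 7, 8, 10, 11}.
From 3: component {3, 9}.
That's 2 components.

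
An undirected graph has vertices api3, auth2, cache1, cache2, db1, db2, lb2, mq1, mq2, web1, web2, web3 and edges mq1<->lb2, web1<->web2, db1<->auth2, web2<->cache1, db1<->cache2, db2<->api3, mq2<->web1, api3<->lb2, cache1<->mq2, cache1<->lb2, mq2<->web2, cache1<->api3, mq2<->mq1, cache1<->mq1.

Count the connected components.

3

From api3: component {api3, cache1, db2, lb2, mq1, mq2, web1, web2}.
From auth2: component {auth2, cache2, db1}.
From web3: component {web3}.
That's 3 components.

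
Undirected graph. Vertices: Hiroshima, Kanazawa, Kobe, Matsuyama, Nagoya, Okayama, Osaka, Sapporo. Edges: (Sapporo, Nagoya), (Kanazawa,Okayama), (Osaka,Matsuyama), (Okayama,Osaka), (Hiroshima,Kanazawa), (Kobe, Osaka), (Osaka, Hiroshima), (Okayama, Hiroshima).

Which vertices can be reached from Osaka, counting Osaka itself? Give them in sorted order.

Hiroshima, Kanazawa, Kobe, Matsuyama, Okayama, Osaka

Start at Osaka.
Its neighbours: Hiroshima, Kobe, Matsuyama, Okayama.
Then their neighbours: Kanazawa.
Nothing further is reachable.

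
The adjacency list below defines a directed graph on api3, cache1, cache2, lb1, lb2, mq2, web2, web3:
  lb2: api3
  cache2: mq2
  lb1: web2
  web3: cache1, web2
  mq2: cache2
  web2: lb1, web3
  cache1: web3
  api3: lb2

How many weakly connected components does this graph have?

3

From api3: component {api3, lb2}.
From cache1: component {cache1, lb1, web2, web3}.
From cache2: component {cache2, mq2}.
That's 3 components.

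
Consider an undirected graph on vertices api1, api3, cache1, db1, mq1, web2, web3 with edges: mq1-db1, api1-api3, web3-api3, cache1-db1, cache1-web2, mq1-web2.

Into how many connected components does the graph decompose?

2

From api1: component {api1, api3, web3}.
From cache1: component {cache1, db1, mq1, web2}.
That's 2 components.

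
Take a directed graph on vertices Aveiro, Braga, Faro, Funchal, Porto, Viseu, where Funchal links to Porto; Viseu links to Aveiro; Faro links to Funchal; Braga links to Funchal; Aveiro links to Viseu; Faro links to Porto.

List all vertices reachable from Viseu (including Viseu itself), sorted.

Aveiro, Viseu

Start at Viseu.
Its neighbours: Aveiro.
Nothing further is reachable.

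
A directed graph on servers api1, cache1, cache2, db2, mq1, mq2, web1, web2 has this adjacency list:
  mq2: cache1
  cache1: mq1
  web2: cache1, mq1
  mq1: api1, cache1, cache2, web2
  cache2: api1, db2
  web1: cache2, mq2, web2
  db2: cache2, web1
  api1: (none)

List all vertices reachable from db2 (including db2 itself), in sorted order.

api1, cache1, cache2, db2, mq1, mq2, web1, web2

Start at db2.
Its neighbours: cache2, web1.
Then their neighbours: api1, mq2, web2.
Then next layer: cache1, mq1.
Every vertex is now reached.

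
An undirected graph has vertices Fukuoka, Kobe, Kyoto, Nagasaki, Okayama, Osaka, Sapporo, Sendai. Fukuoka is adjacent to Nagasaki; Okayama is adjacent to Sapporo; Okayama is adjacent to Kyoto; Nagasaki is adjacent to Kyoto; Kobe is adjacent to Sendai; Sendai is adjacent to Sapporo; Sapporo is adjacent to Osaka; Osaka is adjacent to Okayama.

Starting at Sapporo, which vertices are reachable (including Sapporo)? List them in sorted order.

Start at Sapporo.
Its neighbours: Okayama, Osaka, Sendai.
Then their neighbours: Kobe, Kyoto.
Then next layer: Nagasaki.
Then next layer: Fukuoka.
Every vertex is now reached.

Fukuoka, Kobe, Kyoto, Nagasaki, Okayama, Osaka, Sapporo, Sendai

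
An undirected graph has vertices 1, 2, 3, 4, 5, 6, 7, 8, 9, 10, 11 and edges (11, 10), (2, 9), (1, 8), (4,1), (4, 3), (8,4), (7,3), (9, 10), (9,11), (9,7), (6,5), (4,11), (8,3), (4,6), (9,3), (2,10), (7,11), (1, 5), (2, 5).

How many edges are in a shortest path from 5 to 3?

Distance 0: 5.
Distance 1: 1, 2, 6.
Distance 2: 4, 8, 9, 10.
Distance 3: 3, 7, 11 — contains 3.

3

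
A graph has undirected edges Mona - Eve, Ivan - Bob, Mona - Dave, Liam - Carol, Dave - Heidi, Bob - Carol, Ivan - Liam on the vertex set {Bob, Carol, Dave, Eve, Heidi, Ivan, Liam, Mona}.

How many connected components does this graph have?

2

From Bob: component {Bob, Carol, Ivan, Liam}.
From Dave: component {Dave, Eve, Heidi, Mona}.
That's 2 components.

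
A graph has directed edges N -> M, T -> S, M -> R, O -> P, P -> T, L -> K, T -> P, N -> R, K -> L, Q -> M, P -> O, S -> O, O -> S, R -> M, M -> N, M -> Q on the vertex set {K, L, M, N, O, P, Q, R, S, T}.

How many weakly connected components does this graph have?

From K: component {K, L}.
From M: component {M, N, Q, R}.
From O: component {O, P, S, T}.
That's 3 components.

3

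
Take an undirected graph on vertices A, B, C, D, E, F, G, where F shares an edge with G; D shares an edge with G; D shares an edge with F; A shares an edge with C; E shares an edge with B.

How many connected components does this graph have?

3

From A: component {A, C}.
From B: component {B, E}.
From D: component {D, F, G}.
That's 3 components.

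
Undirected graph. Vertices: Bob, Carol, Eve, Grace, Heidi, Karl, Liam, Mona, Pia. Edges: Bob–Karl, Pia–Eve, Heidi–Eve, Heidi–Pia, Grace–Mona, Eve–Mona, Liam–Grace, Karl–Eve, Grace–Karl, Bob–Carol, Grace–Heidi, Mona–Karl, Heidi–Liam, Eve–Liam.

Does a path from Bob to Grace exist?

Yes

Explore from Bob.
Distance 1: reach Carol, Karl.
Distance 2: reach Eve, Grace, Mona.
Found Grace.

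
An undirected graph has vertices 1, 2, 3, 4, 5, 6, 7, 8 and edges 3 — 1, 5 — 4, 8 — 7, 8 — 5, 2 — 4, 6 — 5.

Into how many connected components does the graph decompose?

2

From 1: component {1, 3}.
From 2: component {2, 4, 5, 6, 7, 8}.
That's 2 components.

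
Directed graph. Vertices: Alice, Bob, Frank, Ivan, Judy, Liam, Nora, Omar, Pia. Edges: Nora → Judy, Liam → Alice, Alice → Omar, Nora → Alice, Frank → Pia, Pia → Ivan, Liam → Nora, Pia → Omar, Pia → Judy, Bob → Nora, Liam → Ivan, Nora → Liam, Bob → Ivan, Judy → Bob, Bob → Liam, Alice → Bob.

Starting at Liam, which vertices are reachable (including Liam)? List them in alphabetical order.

Alice, Bob, Ivan, Judy, Liam, Nora, Omar

Start at Liam.
Its neighbours: Alice, Ivan, Nora.
Then their neighbours: Bob, Judy, Omar.
Nothing further is reachable.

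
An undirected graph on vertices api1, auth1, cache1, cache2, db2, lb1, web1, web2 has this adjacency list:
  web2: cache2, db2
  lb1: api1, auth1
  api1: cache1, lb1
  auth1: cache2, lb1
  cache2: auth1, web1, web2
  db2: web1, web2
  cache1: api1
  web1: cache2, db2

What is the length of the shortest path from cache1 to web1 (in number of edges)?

Distance 0: cache1.
Distance 1: api1.
Distance 2: lb1.
Distance 3: auth1.
Distance 4: cache2.
Distance 5: web1, web2 — contains web1.

5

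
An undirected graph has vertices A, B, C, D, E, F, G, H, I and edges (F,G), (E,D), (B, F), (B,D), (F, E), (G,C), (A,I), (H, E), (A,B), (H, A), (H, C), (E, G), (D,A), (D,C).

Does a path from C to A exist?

Explore from C.
Distance 1: reach D, G, H.
Distance 2: reach A, B, E, F.
Found A.

Yes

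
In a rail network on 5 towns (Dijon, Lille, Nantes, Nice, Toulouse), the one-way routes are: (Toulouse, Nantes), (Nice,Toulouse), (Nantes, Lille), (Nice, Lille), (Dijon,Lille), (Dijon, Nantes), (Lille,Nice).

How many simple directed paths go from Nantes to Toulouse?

1

Nantes→Lille→Nice→Toulouse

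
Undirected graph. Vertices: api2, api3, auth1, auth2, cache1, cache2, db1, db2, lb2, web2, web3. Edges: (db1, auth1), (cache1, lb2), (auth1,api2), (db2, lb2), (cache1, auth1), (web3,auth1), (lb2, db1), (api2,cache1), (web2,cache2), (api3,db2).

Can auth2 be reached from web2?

Explore from web2.
Distance 1: reach cache2.
The search is exhausted without reaching auth2; it lies in a different component.

No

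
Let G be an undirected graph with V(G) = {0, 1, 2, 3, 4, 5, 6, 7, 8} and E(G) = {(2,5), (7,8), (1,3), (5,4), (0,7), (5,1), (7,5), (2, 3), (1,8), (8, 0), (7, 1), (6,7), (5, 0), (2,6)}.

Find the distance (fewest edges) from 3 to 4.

3

Distance 0: 3.
Distance 1: 1, 2.
Distance 2: 5, 6, 7, 8.
Distance 3: 0, 4 — contains 4.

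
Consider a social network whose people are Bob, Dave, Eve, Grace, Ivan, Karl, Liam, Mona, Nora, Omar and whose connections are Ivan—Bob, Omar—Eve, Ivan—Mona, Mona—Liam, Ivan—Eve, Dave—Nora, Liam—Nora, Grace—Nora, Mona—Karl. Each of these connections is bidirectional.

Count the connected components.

1

From Bob: component {Bob, Dave, Eve, Grace, Ivan, Karl, Liam, Mona, Nora, Omar}.
That's 1 component.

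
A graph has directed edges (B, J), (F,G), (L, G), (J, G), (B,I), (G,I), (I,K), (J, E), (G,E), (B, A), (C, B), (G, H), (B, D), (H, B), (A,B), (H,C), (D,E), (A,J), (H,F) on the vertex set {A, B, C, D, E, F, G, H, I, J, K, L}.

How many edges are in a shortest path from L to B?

3

Distance 0: L.
Distance 1: G.
Distance 2: E, H, I.
Distance 3: B, C, F, K — contains B.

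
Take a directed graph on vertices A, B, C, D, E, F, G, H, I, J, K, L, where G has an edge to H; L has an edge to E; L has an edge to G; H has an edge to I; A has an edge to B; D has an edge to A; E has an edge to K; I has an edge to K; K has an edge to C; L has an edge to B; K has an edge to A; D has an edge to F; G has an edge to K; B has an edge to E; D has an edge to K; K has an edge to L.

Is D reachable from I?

No

Explore from I.
Distance 1: reach K.
Distance 2: reach A, C, L.
Distance 3: reach B, E, G.
Distance 4: reach H.
The search from I is exhausted; no directed path reaches D.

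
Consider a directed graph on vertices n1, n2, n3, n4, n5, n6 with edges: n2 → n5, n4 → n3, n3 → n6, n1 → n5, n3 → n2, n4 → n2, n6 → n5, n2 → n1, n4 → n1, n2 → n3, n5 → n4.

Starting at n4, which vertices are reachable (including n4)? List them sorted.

n1, n2, n3, n4, n5, n6

Start at n4.
Its neighbours: n1, n2, n3.
Then their neighbours: n5, n6.
Every vertex is now reached.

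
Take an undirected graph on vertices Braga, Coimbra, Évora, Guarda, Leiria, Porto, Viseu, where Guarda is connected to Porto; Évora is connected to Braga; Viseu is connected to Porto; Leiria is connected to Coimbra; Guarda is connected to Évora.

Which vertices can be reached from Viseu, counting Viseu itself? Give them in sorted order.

Braga, Évora, Guarda, Porto, Viseu

Start at Viseu.
Its neighbours: Porto.
Then their neighbours: Guarda.
Then next layer: Évora.
Then next layer: Braga.
Nothing further is reachable.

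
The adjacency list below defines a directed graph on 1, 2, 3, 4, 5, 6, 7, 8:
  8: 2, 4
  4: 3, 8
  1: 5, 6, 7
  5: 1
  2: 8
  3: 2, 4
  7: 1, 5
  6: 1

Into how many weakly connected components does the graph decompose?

2

From 1: component {1, 5, 6, 7}.
From 2: component {2, 3, 4, 8}.
That's 2 components.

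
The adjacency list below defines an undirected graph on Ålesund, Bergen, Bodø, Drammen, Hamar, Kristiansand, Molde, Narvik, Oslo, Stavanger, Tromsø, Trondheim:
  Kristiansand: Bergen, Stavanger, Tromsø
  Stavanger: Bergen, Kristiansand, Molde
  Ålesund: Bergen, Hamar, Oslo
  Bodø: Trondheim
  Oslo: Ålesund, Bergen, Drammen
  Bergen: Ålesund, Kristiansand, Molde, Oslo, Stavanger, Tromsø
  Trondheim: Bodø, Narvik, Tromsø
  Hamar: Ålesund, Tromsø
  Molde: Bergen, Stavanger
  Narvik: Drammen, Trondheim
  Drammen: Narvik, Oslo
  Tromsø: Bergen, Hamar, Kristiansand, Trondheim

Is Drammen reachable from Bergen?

Yes

Explore from Bergen.
Distance 1: reach Ålesund, Kristiansand, Molde, Oslo, Stavanger, Tromsø.
Distance 2: reach Drammen, Hamar, Trondheim.
Found Drammen.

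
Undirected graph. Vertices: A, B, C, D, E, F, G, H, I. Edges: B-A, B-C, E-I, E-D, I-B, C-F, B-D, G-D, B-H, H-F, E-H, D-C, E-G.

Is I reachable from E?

Yes

Explore from E.
Distance 1: reach D, G, H, I.
Found I.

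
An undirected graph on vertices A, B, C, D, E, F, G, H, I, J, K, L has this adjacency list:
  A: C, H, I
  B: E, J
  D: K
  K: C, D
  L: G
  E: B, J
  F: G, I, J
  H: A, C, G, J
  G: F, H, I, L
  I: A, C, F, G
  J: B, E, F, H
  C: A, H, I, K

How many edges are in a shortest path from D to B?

Distance 0: D.
Distance 1: K.
Distance 2: C.
Distance 3: A, H, I.
Distance 4: F, G, J.
Distance 5: B, E, L — contains B.

5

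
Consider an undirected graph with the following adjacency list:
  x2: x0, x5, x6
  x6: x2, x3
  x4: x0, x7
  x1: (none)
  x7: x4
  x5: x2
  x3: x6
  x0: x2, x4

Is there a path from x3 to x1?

No

Explore from x3.
Distance 1: reach x6.
Distance 2: reach x2.
Distance 3: reach x0, x5.
Distance 4: reach x4.
Distance 5: reach x7.
The search is exhausted without reaching x1; it lies in a different component.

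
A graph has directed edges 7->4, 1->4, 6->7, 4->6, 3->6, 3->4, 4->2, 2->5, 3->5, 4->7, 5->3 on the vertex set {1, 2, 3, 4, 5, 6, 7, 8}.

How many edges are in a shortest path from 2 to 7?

4

Distance 0: 2.
Distance 1: 5.
Distance 2: 3.
Distance 3: 4, 6.
Distance 4: 7 — contains 7.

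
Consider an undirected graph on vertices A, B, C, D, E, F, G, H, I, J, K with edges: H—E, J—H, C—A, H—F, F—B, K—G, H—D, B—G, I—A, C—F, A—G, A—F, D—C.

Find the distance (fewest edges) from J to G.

Distance 0: J.
Distance 1: H.
Distance 2: D, E, F.
Distance 3: A, B, C.
Distance 4: G, I — contains G.

4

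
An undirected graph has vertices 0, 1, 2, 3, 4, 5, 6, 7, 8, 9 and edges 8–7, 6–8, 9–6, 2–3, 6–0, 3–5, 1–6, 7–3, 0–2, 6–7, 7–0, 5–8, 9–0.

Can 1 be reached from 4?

4 has no edges, so nothing is reachable from it.

No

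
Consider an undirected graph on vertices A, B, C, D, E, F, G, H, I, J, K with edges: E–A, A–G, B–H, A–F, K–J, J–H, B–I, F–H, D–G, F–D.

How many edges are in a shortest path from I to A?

Distance 0: I.
Distance 1: B.
Distance 2: H.
Distance 3: F, J.
Distance 4: A, D, K — contains A.

4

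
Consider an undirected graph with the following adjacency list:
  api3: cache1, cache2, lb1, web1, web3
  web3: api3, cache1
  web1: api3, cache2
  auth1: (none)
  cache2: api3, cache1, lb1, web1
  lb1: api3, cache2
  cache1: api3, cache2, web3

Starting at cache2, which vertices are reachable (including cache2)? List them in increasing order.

api3, cache1, cache2, lb1, web1, web3

Start at cache2.
Its neighbours: api3, cache1, lb1, web1.
Then their neighbours: web3.
Nothing further is reachable.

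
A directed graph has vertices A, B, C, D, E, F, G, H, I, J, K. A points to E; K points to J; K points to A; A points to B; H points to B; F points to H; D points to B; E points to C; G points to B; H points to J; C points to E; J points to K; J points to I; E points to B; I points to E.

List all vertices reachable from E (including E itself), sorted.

Start at E.
Its neighbours: B, C.
Nothing further is reachable.

B, C, E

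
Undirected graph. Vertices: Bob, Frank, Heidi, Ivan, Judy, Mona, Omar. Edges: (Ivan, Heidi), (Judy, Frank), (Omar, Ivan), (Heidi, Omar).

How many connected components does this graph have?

From Bob: component {Bob}.
From Frank: component {Frank, Judy}.
From Heidi: component {Heidi, Ivan, Omar}.
From Mona: component {Mona}.
That's 4 components.

4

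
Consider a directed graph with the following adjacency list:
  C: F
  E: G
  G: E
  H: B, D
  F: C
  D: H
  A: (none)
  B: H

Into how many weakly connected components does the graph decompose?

4

From A: component {A}.
From B: component {B, D, H}.
From C: component {C, F}.
From E: component {E, G}.
That's 4 components.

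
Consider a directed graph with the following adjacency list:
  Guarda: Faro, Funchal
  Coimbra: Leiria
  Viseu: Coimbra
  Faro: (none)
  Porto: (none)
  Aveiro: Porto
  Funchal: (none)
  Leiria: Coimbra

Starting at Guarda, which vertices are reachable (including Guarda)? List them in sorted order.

Faro, Funchal, Guarda

Start at Guarda.
Its neighbours: Faro, Funchal.
Nothing further is reachable.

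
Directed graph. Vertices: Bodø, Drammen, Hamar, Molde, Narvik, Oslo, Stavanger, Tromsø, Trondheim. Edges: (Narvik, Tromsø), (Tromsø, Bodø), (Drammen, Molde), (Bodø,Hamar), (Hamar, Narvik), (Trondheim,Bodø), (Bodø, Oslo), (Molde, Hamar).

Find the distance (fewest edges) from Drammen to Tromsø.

4

Distance 0: Drammen.
Distance 1: Molde.
Distance 2: Hamar.
Distance 3: Narvik.
Distance 4: Tromsø — contains Tromsø.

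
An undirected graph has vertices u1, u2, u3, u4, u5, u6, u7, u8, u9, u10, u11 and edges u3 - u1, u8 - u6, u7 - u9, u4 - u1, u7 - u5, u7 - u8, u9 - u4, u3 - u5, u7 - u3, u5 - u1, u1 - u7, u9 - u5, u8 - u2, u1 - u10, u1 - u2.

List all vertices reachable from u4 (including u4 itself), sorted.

u1, u2, u3, u4, u5, u6, u7, u8, u9, u10

Start at u4.
Its neighbours: u1, u9.
Then their neighbours: u2, u3, u5, u7, u10.
Then next layer: u8.
Then next layer: u6.
Nothing further is reachable.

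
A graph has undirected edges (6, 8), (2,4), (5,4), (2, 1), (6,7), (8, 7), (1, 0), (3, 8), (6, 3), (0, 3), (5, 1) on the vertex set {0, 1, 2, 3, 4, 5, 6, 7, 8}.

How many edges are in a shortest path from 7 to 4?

6

Distance 0: 7.
Distance 1: 6, 8.
Distance 2: 3.
Distance 3: 0.
Distance 4: 1.
Distance 5: 2, 5.
Distance 6: 4 — contains 4.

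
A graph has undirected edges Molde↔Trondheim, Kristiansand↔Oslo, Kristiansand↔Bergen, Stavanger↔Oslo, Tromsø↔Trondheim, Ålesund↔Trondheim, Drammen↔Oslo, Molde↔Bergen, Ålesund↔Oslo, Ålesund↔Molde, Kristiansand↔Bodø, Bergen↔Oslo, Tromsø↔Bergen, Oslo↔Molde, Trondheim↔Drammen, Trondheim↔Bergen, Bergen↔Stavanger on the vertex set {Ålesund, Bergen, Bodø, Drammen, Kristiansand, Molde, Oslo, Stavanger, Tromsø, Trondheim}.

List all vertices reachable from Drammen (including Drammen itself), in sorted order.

Start at Drammen.
Its neighbours: Oslo, Trondheim.
Then their neighbours: Ålesund, Bergen, Kristiansand, Molde, Stavanger, Tromsø.
Then next layer: Bodø.
Every vertex is now reached.

Ålesund, Bergen, Bodø, Drammen, Kristiansand, Molde, Oslo, Stavanger, Tromsø, Trondheim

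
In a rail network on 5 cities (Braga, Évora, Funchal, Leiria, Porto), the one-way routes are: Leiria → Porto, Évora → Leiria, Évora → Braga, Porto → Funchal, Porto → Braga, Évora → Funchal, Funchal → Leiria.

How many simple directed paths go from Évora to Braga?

3

Évora→Braga
Évora→Funchal→Leiria→Porto→Braga
Évora→Leiria→Porto→Braga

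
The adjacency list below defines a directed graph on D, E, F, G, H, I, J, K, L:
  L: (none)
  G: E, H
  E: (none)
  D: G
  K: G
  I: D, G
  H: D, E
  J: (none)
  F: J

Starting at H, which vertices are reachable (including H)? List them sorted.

D, E, G, H

Start at H.
Its neighbours: D, E.
Then their neighbours: G.
Nothing further is reachable.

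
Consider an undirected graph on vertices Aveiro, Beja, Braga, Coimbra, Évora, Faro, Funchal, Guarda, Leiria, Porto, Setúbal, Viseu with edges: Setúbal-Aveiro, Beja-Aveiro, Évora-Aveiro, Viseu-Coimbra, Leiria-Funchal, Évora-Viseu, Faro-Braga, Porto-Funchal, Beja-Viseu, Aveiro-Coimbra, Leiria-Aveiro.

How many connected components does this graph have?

From Aveiro: component {Aveiro, Beja, Coimbra, Évora, Funchal, Leiria, Porto, Setúbal, Viseu}.
From Braga: component {Braga, Faro}.
From Guarda: component {Guarda}.
That's 3 components.

3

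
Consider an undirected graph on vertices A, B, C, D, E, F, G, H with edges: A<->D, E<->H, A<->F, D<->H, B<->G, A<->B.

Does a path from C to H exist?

C has no edges, so nothing is reachable from it.

No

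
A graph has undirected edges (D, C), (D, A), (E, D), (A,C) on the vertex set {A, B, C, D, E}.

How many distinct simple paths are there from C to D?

C–A–D
C–D

2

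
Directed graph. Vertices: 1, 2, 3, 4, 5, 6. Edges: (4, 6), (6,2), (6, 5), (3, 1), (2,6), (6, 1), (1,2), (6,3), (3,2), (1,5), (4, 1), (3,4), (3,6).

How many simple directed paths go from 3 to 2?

7

3→1→2
3→2
3→4→1→2
3→4→6→1→2
3→4→6→2
3→6→1→2
3→6→2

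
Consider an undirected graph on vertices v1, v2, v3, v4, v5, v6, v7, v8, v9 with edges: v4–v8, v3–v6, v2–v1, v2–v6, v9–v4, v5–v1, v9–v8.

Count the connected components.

From v1: component {v1, v2, v3, v5, v6}.
From v4: component {v4, v8, v9}.
From v7: component {v7}.
That's 3 components.

3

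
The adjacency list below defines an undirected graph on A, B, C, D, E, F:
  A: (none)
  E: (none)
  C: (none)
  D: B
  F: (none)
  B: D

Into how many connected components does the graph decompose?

From A: component {A}.
From B: component {B, D}.
From C: component {C}.
From E: component {E}.
From F: component {F}.
That's 5 components.

5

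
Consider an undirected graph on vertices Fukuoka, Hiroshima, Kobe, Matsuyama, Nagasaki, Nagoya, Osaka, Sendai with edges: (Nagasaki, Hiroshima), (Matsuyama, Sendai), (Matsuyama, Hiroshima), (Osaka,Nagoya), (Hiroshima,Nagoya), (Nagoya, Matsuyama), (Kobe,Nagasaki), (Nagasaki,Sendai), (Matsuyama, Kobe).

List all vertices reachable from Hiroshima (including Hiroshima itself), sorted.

Hiroshima, Kobe, Matsuyama, Nagasaki, Nagoya, Osaka, Sendai

Start at Hiroshima.
Its neighbours: Matsuyama, Nagasaki, Nagoya.
Then their neighbours: Kobe, Osaka, Sendai.
Nothing further is reachable.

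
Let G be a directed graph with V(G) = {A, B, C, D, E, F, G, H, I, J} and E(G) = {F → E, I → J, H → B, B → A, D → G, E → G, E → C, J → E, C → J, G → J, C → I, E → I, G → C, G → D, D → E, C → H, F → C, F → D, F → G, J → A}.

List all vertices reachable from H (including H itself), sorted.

Start at H.
Its neighbours: B.
Then their neighbours: A.
Nothing further is reachable.

A, B, H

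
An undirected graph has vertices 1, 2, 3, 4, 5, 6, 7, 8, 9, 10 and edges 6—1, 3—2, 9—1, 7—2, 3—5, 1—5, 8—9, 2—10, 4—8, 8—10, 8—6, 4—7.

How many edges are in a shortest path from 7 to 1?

4

Distance 0: 7.
Distance 1: 2, 4.
Distance 2: 3, 8, 10.
Distance 3: 5, 6, 9.
Distance 4: 1 — contains 1.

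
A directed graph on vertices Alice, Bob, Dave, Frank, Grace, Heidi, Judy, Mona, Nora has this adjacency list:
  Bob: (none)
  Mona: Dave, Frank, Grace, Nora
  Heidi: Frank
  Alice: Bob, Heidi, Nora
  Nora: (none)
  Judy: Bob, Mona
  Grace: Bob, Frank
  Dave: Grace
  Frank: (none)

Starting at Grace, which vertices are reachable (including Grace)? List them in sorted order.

Bob, Frank, Grace

Start at Grace.
Its neighbours: Bob, Frank.
Nothing further is reachable.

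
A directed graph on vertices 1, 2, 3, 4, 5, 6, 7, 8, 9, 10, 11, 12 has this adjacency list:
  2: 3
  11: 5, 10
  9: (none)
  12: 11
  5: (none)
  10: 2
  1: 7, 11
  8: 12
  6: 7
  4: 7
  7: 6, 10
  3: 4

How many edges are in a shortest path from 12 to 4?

Distance 0: 12.
Distance 1: 11.
Distance 2: 5, 10.
Distance 3: 2.
Distance 4: 3.
Distance 5: 4 — contains 4.

5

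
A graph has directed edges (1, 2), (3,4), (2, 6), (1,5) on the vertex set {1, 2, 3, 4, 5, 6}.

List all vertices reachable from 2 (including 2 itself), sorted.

2, 6

Start at 2.
Its neighbours: 6.
Nothing further is reachable.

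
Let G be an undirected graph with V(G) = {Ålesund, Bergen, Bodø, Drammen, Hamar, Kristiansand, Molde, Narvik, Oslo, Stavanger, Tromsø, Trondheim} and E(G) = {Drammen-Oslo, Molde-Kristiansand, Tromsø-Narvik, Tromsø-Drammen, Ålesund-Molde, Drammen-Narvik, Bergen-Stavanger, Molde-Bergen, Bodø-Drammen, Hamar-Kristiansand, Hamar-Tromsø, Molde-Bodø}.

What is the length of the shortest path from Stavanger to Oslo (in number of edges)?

5

Distance 0: Stavanger.
Distance 1: Bergen.
Distance 2: Molde.
Distance 3: Ålesund, Bodø, Kristiansand.
Distance 4: Drammen, Hamar.
Distance 5: Narvik, Oslo, Tromsø — contains Oslo.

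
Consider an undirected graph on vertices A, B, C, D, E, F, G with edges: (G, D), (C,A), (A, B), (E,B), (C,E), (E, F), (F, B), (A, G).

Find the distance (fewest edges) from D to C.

Distance 0: D.
Distance 1: G.
Distance 2: A.
Distance 3: B, C — contains C.

3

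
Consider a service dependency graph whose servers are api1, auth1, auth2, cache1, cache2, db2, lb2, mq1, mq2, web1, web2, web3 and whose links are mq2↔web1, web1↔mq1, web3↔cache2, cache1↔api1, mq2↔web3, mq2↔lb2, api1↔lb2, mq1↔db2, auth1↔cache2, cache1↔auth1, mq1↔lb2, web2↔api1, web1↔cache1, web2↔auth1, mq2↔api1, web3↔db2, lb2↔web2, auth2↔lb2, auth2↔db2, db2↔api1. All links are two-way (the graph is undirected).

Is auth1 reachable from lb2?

Explore from lb2.
Distance 1: reach api1, auth2, mq1, mq2, web2.
Distance 2: reach auth1, cache1, db2, web1, web3.
Found auth1.

Yes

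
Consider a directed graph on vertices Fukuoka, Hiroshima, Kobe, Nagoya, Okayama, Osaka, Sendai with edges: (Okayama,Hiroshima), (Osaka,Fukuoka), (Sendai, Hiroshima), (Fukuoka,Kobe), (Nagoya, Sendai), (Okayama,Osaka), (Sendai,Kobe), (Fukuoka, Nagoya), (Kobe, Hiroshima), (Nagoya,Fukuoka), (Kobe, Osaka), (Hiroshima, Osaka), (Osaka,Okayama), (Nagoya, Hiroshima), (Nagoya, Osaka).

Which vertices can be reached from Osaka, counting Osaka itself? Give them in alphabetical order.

Fukuoka, Hiroshima, Kobe, Nagoya, Okayama, Osaka, Sendai

Start at Osaka.
Its neighbours: Fukuoka, Okayama.
Then their neighbours: Hiroshima, Kobe, Nagoya.
Then next layer: Sendai.
Every vertex is now reached.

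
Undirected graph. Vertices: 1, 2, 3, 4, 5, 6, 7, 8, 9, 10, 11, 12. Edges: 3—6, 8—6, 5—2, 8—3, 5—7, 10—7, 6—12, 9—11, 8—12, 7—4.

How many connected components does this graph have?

4

From 1: component {1}.
From 2: component {2, 4, 5, 7, 10}.
From 3: component {3, 6, 8, 12}.
From 9: component {9, 11}.
That's 4 components.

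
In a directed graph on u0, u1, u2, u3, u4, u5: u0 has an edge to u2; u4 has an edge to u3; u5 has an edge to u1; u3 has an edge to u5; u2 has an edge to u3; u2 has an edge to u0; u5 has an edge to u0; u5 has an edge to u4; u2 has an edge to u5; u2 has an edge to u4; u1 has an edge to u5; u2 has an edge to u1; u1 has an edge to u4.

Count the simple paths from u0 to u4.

7

u0→u2→u1→u4
u0→u2→u1→u5→u4
u0→u2→u3→u5→u1→u4
u0→u2→u3→u5→u4
u0→u2→u4
u0→u2→u5→u1→u4
u0→u2→u5→u4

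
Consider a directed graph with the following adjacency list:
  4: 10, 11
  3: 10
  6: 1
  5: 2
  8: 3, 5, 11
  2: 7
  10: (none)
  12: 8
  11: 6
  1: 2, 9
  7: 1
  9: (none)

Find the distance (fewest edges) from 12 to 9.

Distance 0: 12.
Distance 1: 8.
Distance 2: 3, 5, 11.
Distance 3: 2, 6, 10.
Distance 4: 1, 7.
Distance 5: 9 — contains 9.

5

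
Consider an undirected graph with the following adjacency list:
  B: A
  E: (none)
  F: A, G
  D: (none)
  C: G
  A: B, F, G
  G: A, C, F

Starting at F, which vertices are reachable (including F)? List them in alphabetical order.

Start at F.
Its neighbours: A, G.
Then their neighbours: B, C.
Nothing further is reachable.

A, B, C, F, G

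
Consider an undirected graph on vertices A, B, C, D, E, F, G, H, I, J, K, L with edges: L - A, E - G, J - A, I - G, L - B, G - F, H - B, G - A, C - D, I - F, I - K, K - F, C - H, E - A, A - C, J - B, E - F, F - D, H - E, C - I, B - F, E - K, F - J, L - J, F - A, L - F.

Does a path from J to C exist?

Explore from J.
Distance 1: reach A, B, F, L.
Distance 2: reach C, D, E, G, H, I, K.
Found C.

Yes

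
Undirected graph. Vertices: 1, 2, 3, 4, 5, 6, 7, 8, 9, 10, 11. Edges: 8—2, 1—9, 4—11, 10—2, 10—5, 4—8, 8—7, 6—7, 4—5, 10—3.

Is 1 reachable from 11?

Explore from 11.
Distance 1: reach 4.
Distance 2: reach 5, 8.
Distance 3: reach 2, 7, 10.
Distance 4: reach 3, 6.
The search is exhausted without reaching 1; it lies in a different component.

No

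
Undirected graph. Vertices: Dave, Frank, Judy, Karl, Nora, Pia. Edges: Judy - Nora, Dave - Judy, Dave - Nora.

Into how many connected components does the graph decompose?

4

From Dave: component {Dave, Judy, Nora}.
From Frank: component {Frank}.
From Karl: component {Karl}.
From Pia: component {Pia}.
That's 4 components.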